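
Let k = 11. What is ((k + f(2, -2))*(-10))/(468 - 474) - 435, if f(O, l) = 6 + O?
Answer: -1210/3 ≈ -403.33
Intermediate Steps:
((k + f(2, -2))*(-10))/(468 - 474) - 435 = ((11 + (6 + 2))*(-10))/(468 - 474) - 435 = ((11 + 8)*(-10))/(-6) - 435 = -19*(-10)/6 - 435 = -⅙*(-190) - 435 = 95/3 - 435 = -1210/3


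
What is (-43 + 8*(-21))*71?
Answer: -14981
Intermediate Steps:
(-43 + 8*(-21))*71 = (-43 - 168)*71 = -211*71 = -14981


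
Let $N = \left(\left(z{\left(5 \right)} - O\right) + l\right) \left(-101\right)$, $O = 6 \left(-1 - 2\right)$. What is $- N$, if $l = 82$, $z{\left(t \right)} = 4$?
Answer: $10504$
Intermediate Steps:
$O = -18$ ($O = 6 \left(-3\right) = -18$)
$N = -10504$ ($N = \left(\left(4 - -18\right) + 82\right) \left(-101\right) = \left(\left(4 + 18\right) + 82\right) \left(-101\right) = \left(22 + 82\right) \left(-101\right) = 104 \left(-101\right) = -10504$)
$- N = \left(-1\right) \left(-10504\right) = 10504$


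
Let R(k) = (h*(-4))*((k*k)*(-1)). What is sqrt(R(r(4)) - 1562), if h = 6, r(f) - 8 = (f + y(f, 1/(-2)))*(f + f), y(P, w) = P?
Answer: sqrt(122854) ≈ 350.51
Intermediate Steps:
r(f) = 8 + 4*f**2 (r(f) = 8 + (f + f)*(f + f) = 8 + (2*f)*(2*f) = 8 + 4*f**2)
R(k) = 24*k**2 (R(k) = (6*(-4))*((k*k)*(-1)) = -24*k**2*(-1) = -(-24)*k**2 = 24*k**2)
sqrt(R(r(4)) - 1562) = sqrt(24*(8 + 4*4**2)**2 - 1562) = sqrt(24*(8 + 4*16)**2 - 1562) = sqrt(24*(8 + 64)**2 - 1562) = sqrt(24*72**2 - 1562) = sqrt(24*5184 - 1562) = sqrt(124416 - 1562) = sqrt(122854)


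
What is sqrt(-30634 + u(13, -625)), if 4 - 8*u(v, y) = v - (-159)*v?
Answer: I*sqrt(123574)/2 ≈ 175.77*I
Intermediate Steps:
u(v, y) = 1/2 - 20*v (u(v, y) = 1/2 - (v - (-159)*v)/8 = 1/2 - (v + 159*v)/8 = 1/2 - 20*v)
sqrt(-30634 + u(13, -625)) = sqrt(-30634 + (1/2 - 20*13)) = sqrt(-30634 + (1/2 - 260)) = sqrt(-30634 - 519/2) = sqrt(-61787/2) = I*sqrt(123574)/2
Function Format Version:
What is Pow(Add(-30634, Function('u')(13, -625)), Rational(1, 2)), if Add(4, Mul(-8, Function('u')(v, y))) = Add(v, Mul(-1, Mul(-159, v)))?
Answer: Mul(Rational(1, 2), I, Pow(123574, Rational(1, 2))) ≈ Mul(175.77, I)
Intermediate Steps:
Function('u')(v, y) = Add(Rational(1, 2), Mul(-20, v)) (Function('u')(v, y) = Add(Rational(1, 2), Mul(Rational(-1, 8), Add(v, Mul(-1, Mul(-159, v))))) = Add(Rational(1, 2), Mul(Rational(-1, 8), Add(v, Mul(159, v)))) = Add(Rational(1, 2), Mul(Rational(-1, 8), Mul(160, v))) = Add(Rational(1, 2), Mul(-20, v)))
Pow(Add(-30634, Function('u')(13, -625)), Rational(1, 2)) = Pow(Add(-30634, Add(Rational(1, 2), Mul(-20, 13))), Rational(1, 2)) = Pow(Add(-30634, Add(Rational(1, 2), -260)), Rational(1, 2)) = Pow(Add(-30634, Rational(-519, 2)), Rational(1, 2)) = Pow(Rational(-61787, 2), Rational(1, 2)) = Mul(Rational(1, 2), I, Pow(123574, Rational(1, 2)))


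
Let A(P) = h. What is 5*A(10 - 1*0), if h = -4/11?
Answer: -20/11 ≈ -1.8182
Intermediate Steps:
h = -4/11 (h = -4*1/11 = -4/11 ≈ -0.36364)
A(P) = -4/11
5*A(10 - 1*0) = 5*(-4/11) = -20/11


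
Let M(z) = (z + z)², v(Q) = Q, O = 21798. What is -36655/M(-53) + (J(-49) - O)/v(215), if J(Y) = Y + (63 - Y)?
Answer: -50419057/483148 ≈ -104.36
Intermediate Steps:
J(Y) = 63
M(z) = 4*z² (M(z) = (2*z)² = 4*z²)
-36655/M(-53) + (J(-49) - O)/v(215) = -36655/(4*(-53)²) + (63 - 1*21798)/215 = -36655/(4*2809) + (63 - 21798)*(1/215) = -36655/11236 - 21735*1/215 = -36655*1/11236 - 4347/43 = -36655/11236 - 4347/43 = -50419057/483148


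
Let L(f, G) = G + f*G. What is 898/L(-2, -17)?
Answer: 898/17 ≈ 52.824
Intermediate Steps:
L(f, G) = G + G*f
898/L(-2, -17) = 898/((-17*(1 - 2))) = 898/((-17*(-1))) = 898/17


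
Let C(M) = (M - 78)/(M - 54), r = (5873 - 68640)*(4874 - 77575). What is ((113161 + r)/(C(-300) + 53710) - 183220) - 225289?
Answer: -1025308948225/3168953 ≈ -3.2355e+5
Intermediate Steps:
r = 4563223667 (r = -62767*(-72701) = 4563223667)
C(M) = (-78 + M)/(-54 + M)
((113161 + r)/(C(-300) + 53710) - 183220) - 225289 = ((113161 + 4563223667)/((-78 - 300)/(-54 - 300) + 53710) - 183220) - 225289 = (4563336828/(-378/(-354) + 53710) - 183220) - 225289 = (4563336828/(-1/354*(-378) + 53710) - 183220) - 225289 = (4563336828/(63/59 + 53710) - 183220) - 225289 = (4563336828/(3168953/59) - 183220) - 225289 = (4563336828*(59/3168953) - 183220) - 225289 = (269236872852/3168953 - 183220) - 225289 = -311378695808/3168953 - 225289 = -1025308948225/3168953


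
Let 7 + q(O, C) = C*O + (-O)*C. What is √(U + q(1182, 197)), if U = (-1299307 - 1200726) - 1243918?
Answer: I*√3743958 ≈ 1934.9*I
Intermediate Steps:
U = -3743951 (U = -2500033 - 1243918 = -3743951)
q(O, C) = -7 (q(O, C) = -7 + (C*O + (-O)*C) = -7 + (C*O - C*O) = -7 + 0 = -7)
√(U + q(1182, 197)) = √(-3743951 - 7) = √(-3743958) = I*√3743958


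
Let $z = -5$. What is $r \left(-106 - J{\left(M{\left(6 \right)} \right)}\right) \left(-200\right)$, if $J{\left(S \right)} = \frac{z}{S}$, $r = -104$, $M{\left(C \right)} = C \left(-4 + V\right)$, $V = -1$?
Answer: $- \frac{6624800}{3} \approx -2.2083 \cdot 10^{6}$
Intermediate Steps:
$M{\left(C \right)} = - 5 C$ ($M{\left(C \right)} = C \left(-4 - 1\right) = C \left(-5\right) = - 5 C$)
$J{\left(S \right)} = - \frac{5}{S}$
$r \left(-106 - J{\left(M{\left(6 \right)} \right)}\right) \left(-200\right) = - 104 \left(-106 - - \frac{5}{\left(-5\right) 6}\right) \left(-200\right) = - 104 \left(-106 - - \frac{5}{-30}\right) \left(-200\right) = - 104 \left(-106 - \left(-5\right) \left(- \frac{1}{30}\right)\right) \left(-200\right) = - 104 \left(-106 - \frac{1}{6}\right) \left(-200\right) = \left(-104\right) \left(- \frac{637}{6}\right) \left(-200\right) = \frac{33124}{3} \left(-200\right) = - \frac{6624800}{3}$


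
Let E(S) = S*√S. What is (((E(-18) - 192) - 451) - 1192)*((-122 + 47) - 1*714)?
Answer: 1447815 + 42606*I*√2 ≈ 1.4478e+6 + 60254.0*I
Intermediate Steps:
E(S) = S^(3/2)
(((E(-18) - 192) - 451) - 1192)*((-122 + 47) - 1*714) = ((((-18)^(3/2) - 192) - 451) - 1192)*((-122 + 47) - 1*714) = (((-54*I*√2 - 192) - 451) - 1192)*(-75 - 714) = (((-192 - 54*I*√2) - 451) - 1192)*(-789) = ((-643 - 54*I*√2) - 1192)*(-789) = (-1835 - 54*I*√2)*(-789) = 1447815 + 42606*I*√2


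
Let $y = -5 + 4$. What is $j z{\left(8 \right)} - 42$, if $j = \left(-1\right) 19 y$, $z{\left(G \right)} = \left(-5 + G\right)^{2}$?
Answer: $129$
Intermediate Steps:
$y = -1$
$j = 19$ ($j = \left(-1\right) 19 \left(-1\right) = \left(-19\right) \left(-1\right) = 19$)
$j z{\left(8 \right)} - 42 = 19 \left(-5 + 8\right)^{2} - 42 = 19 \cdot 3^{2} - 42 = 19 \cdot 9 - 42 = 171 - 42 = 129$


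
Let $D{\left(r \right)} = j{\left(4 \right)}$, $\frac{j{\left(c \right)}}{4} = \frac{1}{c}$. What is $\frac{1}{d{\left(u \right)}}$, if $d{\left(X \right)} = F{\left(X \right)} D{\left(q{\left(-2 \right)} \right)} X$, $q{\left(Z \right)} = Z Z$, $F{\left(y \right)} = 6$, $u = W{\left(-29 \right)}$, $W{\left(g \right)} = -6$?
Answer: $- \frac{1}{36} \approx -0.027778$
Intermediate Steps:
$j{\left(c \right)} = \frac{4}{c}$
$u = -6$
$q{\left(Z \right)} = Z^{2}$
$D{\left(r \right)} = 1$ ($D{\left(r \right)} = \frac{4}{4} = 4 \cdot \frac{1}{4} = 1$)
$d{\left(X \right)} = 6 X$ ($d{\left(X \right)} = 6 \cdot 1 X = 6 X$)
$\frac{1}{d{\left(u \right)}} = \frac{1}{6 \left(-6\right)} = \frac{1}{-36} = - \frac{1}{36}$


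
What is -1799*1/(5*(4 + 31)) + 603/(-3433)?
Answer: -897356/85825 ≈ -10.456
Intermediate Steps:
-1799*1/(5*(4 + 31)) + 603/(-3433) = -1799/(35*5) + 603*(-1/3433) = -1799/175 - 603/3433 = -1799*1/175 - 603/3433 = -257/25 - 603/3433 = -897356/85825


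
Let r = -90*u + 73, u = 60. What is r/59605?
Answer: -761/8515 ≈ -0.089372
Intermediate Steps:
r = -5327 (r = -90*60 + 73 = -5400 + 73 = -5327)
r/59605 = -5327/59605 = -5327*1/59605 = -761/8515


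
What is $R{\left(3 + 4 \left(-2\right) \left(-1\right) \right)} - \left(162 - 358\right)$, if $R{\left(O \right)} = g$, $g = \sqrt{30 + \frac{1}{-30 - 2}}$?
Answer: $196 + \frac{\sqrt{1918}}{8} \approx 201.47$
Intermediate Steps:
$g = \frac{\sqrt{1918}}{8}$ ($g = \sqrt{30 + \frac{1}{-32}} = \sqrt{30 - \frac{1}{32}} = \sqrt{\frac{959}{32}} = \frac{\sqrt{1918}}{8} \approx 5.4744$)
$R{\left(O \right)} = \frac{\sqrt{1918}}{8}$
$R{\left(3 + 4 \left(-2\right) \left(-1\right) \right)} - \left(162 - 358\right) = \frac{\sqrt{1918}}{8} - \left(162 - 358\right) = \frac{\sqrt{1918}}{8} - -196 = \frac{\sqrt{1918}}{8} + 196 = 196 + \frac{\sqrt{1918}}{8}$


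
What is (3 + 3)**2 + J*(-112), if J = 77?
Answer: -8588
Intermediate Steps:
(3 + 3)**2 + J*(-112) = (3 + 3)**2 + 77*(-112) = 6**2 - 8624 = 36 - 8624 = -8588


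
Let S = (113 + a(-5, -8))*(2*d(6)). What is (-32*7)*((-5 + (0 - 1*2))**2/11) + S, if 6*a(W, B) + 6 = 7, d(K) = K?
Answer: 3962/11 ≈ 360.18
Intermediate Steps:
a(W, B) = 1/6 (a(W, B) = -1 + (1/6)*7 = -1 + 7/6 = 1/6)
S = 1358 (S = (113 + 1/6)*(2*6) = (679/6)*12 = 1358)
(-32*7)*((-5 + (0 - 1*2))**2/11) + S = (-32*7)*((-5 + (0 - 1*2))**2/11) + 1358 = -224*(-5 + (0 - 2))**2/11 + 1358 = -224*(-5 - 2)**2/11 + 1358 = -224*(-7)**2/11 + 1358 = -10976/11 + 1358 = 3962/11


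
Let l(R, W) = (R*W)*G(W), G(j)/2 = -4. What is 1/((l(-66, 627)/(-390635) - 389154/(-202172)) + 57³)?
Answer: 39487729610/7312893653124309 ≈ 5.3997e-6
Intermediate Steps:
G(j) = -8 (G(j) = 2*(-4) = -8)
l(R, W) = -8*R*W (l(R, W) = (R*W)*(-8) = -8*R*W)
1/((l(-66, 627)/(-390635) - 389154/(-202172)) + 57³) = 1/((-8*(-66)*627/(-390635) - 389154/(-202172)) + 57³) = 1/((331056*(-1/390635) - 389154*(-1/202172)) + 185193) = 1/((-331056/390635 + 194577/101086) + 185193) = 1/(42543459579/39487729610 + 185193) = 1/(7312893653124309/39487729610) = 39487729610/7312893653124309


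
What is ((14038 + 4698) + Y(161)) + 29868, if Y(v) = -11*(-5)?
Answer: 48659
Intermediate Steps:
Y(v) = 55
((14038 + 4698) + Y(161)) + 29868 = ((14038 + 4698) + 55) + 29868 = (18736 + 55) + 29868 = 18791 + 29868 = 48659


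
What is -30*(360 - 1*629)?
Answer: 8070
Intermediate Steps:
-30*(360 - 1*629) = -30*(360 - 629) = -30*(-269) = 8070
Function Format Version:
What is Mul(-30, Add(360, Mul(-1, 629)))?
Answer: 8070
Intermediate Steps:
Mul(-30, Add(360, Mul(-1, 629))) = Mul(-30, Add(360, -629)) = Mul(-30, -269) = 8070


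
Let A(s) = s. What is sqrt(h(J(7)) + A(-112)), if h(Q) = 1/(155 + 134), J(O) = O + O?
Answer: I*sqrt(32367)/17 ≈ 10.583*I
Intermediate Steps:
J(O) = 2*O
h(Q) = 1/289
sqrt(h(J(7)) + A(-112)) = sqrt(1/289 - 112) = sqrt(-32367/289) = I*sqrt(32367)/17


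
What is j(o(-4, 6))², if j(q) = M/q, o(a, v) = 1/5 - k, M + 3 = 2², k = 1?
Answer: 25/16 ≈ 1.5625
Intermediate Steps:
M = 1 (M = -3 + 2² = -3 + 4 = 1)
o(a, v) = -⅘ (o(a, v) = 1/5 - 1*1 = ⅕ - 1 = -⅘)
j(q) = 1/q
j(o(-4, 6))² = (1/(-⅘))² = (-5/4)² = 25/16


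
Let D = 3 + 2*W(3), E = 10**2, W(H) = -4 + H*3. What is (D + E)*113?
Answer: 12769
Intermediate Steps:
W(H) = -4 + 3*H
E = 100
D = 13 (D = 3 + 2*(-4 + 3*3) = 3 + 2*(-4 + 9) = 3 + 2*5 = 3 + 10 = 13)
(D + E)*113 = (13 + 100)*113 = 113*113 = 12769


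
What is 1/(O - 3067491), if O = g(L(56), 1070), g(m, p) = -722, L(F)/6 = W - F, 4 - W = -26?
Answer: -1/3068213 ≈ -3.2592e-7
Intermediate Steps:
W = 30 (W = 4 - 1*(-26) = 4 + 26 = 30)
L(F) = 180 - 6*F (L(F) = 6*(30 - F) = 180 - 6*F)
O = -722
1/(O - 3067491) = 1/(-722 - 3067491) = 1/(-3068213) = -1/3068213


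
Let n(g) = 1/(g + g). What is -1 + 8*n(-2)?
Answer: -3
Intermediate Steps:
n(g) = 1/(2*g)
-1 + 8*n(-2) = -1 + 8*((½)/(-2)) = -1 + 8*((½)*(-½)) = -1 + 8*(-¼) = -1 - 2 = -3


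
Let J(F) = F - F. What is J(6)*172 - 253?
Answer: -253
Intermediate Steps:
J(F) = 0
J(6)*172 - 253 = 0*172 - 253 = 0 - 253 = -253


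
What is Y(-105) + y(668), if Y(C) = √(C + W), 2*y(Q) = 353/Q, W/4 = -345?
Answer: 353/1336 + 3*I*√165 ≈ 0.26422 + 38.536*I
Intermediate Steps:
W = -1380 (W = 4*(-345) = -1380)
y(Q) = 353/(2*Q) (y(Q) = (353/Q)/2 = 353/(2*Q))
Y(C) = √(-1380 + C) (Y(C) = √(C - 1380) = √(-1380 + C))
Y(-105) + y(668) = √(-1380 - 105) + (353/2)/668 = √(-1485) + (353/2)*(1/668) = 3*I*√165 + 353/1336 = 353/1336 + 3*I*√165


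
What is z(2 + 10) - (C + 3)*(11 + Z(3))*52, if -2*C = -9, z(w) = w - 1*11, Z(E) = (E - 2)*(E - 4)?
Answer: -3899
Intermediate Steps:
Z(E) = (-4 + E)*(-2 + E) (Z(E) = (-2 + E)*(-4 + E) = (-4 + E)*(-2 + E))
z(w) = -11 + w (z(w) = w - 11 = -11 + w)
C = 9/2 (C = -1/2*(-9) = 9/2 ≈ 4.5000)
z(2 + 10) - (C + 3)*(11 + Z(3))*52 = (-11 + (2 + 10)) - (9/2 + 3)*(11 + (8 + 3**2 - 6*3))*52 = (-11 + 12) - 15*(11 + (8 + 9 - 18))/2*52 = 1 - 15*(11 - 1)/2*52 = 1 - (15/2)*10*52 = 1 - 75*52 = 1 - 1*3900 = 1 - 3900 = -3899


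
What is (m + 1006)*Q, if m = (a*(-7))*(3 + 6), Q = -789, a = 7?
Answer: -445785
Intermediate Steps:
m = -441 (m = (7*(-7))*(3 + 6) = -49*9 = -441)
(m + 1006)*Q = (-441 + 1006)*(-789) = 565*(-789) = -445785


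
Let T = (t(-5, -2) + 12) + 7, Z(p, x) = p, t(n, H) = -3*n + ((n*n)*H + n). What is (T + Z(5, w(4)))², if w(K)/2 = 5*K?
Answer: 256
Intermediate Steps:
w(K) = 10*K (w(K) = 2*(5*K) = 10*K)
t(n, H) = -2*n + H*n² (t(n, H) = -3*n + (n²*H + n) = -3*n + (H*n² + n) = -3*n + (n + H*n²) = -2*n + H*n²)
T = -21 (T = (-5*(-2 - 2*(-5)) + 12) + 7 = (-5*(-2 + 10) + 12) + 7 = (-5*8 + 12) + 7 = (-40 + 12) + 7 = -28 + 7 = -21)
(T + Z(5, w(4)))² = (-21 + 5)² = (-16)² = 256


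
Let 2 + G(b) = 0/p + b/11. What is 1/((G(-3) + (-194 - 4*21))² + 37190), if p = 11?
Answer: 121/14004879 ≈ 8.6399e-6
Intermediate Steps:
G(b) = -2 + b/11 (G(b) = -2 + (0/11 + b/11) = -2 + (0*(1/11) + b*(1/11)) = -2 + (0 + b/11) = -2 + b/11)
1/((G(-3) + (-194 - 4*21))² + 37190) = 1/(((-2 + (1/11)*(-3)) + (-194 - 4*21))² + 37190) = 1/(((-2 - 3/11) + (-194 - 1*84))² + 37190) = 1/((-25/11 + (-194 - 84))² + 37190) = 1/((-25/11 - 278)² + 37190) = 1/((-3083/11)² + 37190) = 1/(9504889/121 + 37190) = 1/(14004879/121) = 121/14004879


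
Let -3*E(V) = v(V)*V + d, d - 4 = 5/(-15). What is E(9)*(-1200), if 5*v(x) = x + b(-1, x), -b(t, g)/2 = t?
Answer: 28160/3 ≈ 9386.7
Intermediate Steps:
b(t, g) = -2*t
d = 11/3 (d = 4 + 5/(-15) = 4 + 5*(-1/15) = 4 - ⅓ = 11/3 ≈ 3.6667)
v(x) = ⅖ + x/5 (v(x) = (x - 2*(-1))/5 = (x + 2)/5 = (2 + x)/5 = ⅖ + x/5)
E(V) = -11/9 - V*(⅖ + V/5)/3 (E(V) = -((⅖ + V/5)*V + 11/3)/3 = -(V*(⅖ + V/5) + 11/3)/3 = -(11/3 + V*(⅖ + V/5))/3 = -11/9 - V*(⅖ + V/5)/3)
E(9)*(-1200) = (-11/9 - 1/15*9*(2 + 9))*(-1200) = (-11/9 - 1/15*9*11)*(-1200) = (-11/9 - 33/5)*(-1200) = -352/45*(-1200) = 28160/3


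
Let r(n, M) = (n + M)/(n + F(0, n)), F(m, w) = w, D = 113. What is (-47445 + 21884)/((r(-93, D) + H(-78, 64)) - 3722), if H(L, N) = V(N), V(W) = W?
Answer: 2377173/340204 ≈ 6.9875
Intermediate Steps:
H(L, N) = N
r(n, M) = (M + n)/(2*n) (r(n, M) = (n + M)/(n + n) = (M + n)/((2*n)) = (M + n)*(1/(2*n)) = (M + n)/(2*n))
(-47445 + 21884)/((r(-93, D) + H(-78, 64)) - 3722) = (-47445 + 21884)/(((½)*(113 - 93)/(-93) + 64) - 3722) = -25561/(((½)*(-1/93)*20 + 64) - 3722) = -25561/((-10/93 + 64) - 3722) = -25561/(5942/93 - 3722) = -25561/(-340204/93) = -25561*(-93/340204) = 2377173/340204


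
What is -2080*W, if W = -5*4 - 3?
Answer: 47840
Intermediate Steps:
W = -23 (W = -20 - 3 = -23)
-2080*W = -2080*(-23) = 47840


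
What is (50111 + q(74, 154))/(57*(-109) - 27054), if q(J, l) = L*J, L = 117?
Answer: -58769/33267 ≈ -1.7666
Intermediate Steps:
q(J, l) = 117*J
(50111 + q(74, 154))/(57*(-109) - 27054) = (50111 + 117*74)/(57*(-109) - 27054) = (50111 + 8658)/(-6213 - 27054) = 58769/(-33267) = 58769*(-1/33267) = -58769/33267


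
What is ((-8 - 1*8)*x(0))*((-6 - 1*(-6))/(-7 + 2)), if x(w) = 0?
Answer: 0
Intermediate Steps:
((-8 - 1*8)*x(0))*((-6 - 1*(-6))/(-7 + 2)) = ((-8 - 1*8)*0)*((-6 - 1*(-6))/(-7 + 2)) = ((-8 - 8)*0)*((-6 + 6)/(-5)) = (-16*0)*(0*(-⅕)) = 0*0 = 0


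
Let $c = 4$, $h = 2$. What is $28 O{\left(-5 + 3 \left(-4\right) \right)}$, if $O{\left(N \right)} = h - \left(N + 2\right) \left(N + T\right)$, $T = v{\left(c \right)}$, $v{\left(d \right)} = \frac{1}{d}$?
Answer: $-6979$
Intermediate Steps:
$T = \frac{1}{4} \approx 0.25$
$O{\left(N \right)} = 2 - \left(2 + N\right) \left(\frac{1}{4} + N\right)$ ($O{\left(N \right)} = 2 - \left(N + 2\right) \left(N + \frac{1}{4}\right) = 2 - \left(2 + N\right) \left(\frac{1}{4} + N\right)$)
$28 O{\left(-5 + 3 \left(-4\right) \right)} = 28 \left(\frac{3}{2} - \left(-5 + 3 \left(-4\right)\right)^{2} - \frac{9 \left(-5 + 3 \left(-4\right)\right)}{4}\right) = 28 \left(\frac{3}{2} - \left(-5 - 12\right)^{2} - \frac{9 \left(-5 - 12\right)}{4}\right) = 28 \left(\frac{3}{2} - \left(-17\right)^{2} - - \frac{153}{4}\right) = 28 \left(\frac{3}{2} - 289 + \frac{153}{4}\right) = 28 \left(- \frac{997}{4}\right) = -6979$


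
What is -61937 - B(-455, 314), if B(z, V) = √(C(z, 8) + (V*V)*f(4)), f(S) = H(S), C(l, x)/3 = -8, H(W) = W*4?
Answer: -61937 - 2*√394378 ≈ -63193.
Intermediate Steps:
H(W) = 4*W
C(l, x) = -24 (C(l, x) = 3*(-8) = -24)
f(S) = 4*S
B(z, V) = √(-24 + 16*V²) (B(z, V) = √(-24 + (V*V)*(4*4)) = √(-24 + V²*16) = √(-24 + 16*V²))
-61937 - B(-455, 314) = -61937 - 2*√(-6 + 4*314²) = -61937 - 2*√(-6 + 4*98596) = -61937 - 2*√(-6 + 394384) = -61937 - 2*√394378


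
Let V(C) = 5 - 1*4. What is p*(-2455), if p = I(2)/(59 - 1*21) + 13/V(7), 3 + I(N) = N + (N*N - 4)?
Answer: -1210315/38 ≈ -31850.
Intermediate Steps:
V(C) = 1 (V(C) = 5 - 4 = 1)
I(N) = -7 + N + N² (I(N) = -3 + (N + (N*N - 4)) = -3 + (N + (N² - 4)) = -3 + (N + (-4 + N²)) = -3 + (-4 + N + N²) = -7 + N + N²)
p = 493/38 (p = (-7 + 2 + 2²)/(59 - 1*21) + 13/1 = (-7 + 2 + 4)/(59 - 21) + 13*1 = -1/38 + 13 = 493/38 ≈ 12.974)
p*(-2455) = (493/38)*(-2455) = -1210315/38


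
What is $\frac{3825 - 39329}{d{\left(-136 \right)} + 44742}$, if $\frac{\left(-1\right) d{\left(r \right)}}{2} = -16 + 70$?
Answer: $- \frac{17752}{22317} \approx -0.79545$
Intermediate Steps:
$d{\left(r \right)} = -108$ ($d{\left(r \right)} = - 2 \left(-16 + 70\right) = \left(-2\right) 54 = -108$)
$\frac{3825 - 39329}{d{\left(-136 \right)} + 44742} = \frac{3825 - 39329}{-108 + 44742} = - \frac{35504}{44634} = \left(-35504\right) \frac{1}{44634} = - \frac{17752}{22317}$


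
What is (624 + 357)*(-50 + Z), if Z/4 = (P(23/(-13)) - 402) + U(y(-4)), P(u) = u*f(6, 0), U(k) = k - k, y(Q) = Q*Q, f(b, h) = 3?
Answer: -21415230/13 ≈ -1.6473e+6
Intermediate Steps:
y(Q) = Q²
U(k) = 0
P(u) = 3*u (P(u) = u*3 = 3*u)
Z = -21180/13 (Z = 4*((3*(23/(-13)) - 402) + 0) = 4*((3*(23*(-1/13)) - 402) + 0) = 4*((3*(-23/13) - 402) + 0) = 4*((-69/13 - 402) + 0) = 4*(-5295/13 + 0) = 4*(-5295/13) = -21180/13 ≈ -1629.2)
(624 + 357)*(-50 + Z) = (624 + 357)*(-50 - 21180/13) = 981*(-21830/13) = -21415230/13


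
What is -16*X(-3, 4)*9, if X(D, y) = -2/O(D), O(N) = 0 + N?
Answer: -96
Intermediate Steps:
O(N) = N
X(D, y) = -2/D
-16*X(-3, 4)*9 = -(-32)/(-3)*9 = -(-32)*(-1)/3*9 = -16*⅔*9 = -32/3*9 = -96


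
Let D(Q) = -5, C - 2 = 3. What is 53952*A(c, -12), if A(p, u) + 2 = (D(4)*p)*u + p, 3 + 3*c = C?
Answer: 2086144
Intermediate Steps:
C = 5 (C = 2 + 3 = 5)
c = ⅔ (c = -1 + (⅓)*5 = -1 + 5/3 = ⅔ ≈ 0.66667)
A(p, u) = -2 + p - 5*p*u (A(p, u) = -2 + ((-5*p)*u + p) = -2 + (-5*p*u + p) = -2 + (p - 5*p*u) = -2 + p - 5*p*u)
53952*A(c, -12) = 53952*(-2 + ⅔ - 5*⅔*(-12)) = 53952*(-2 + ⅔ + 40) = 53952*(116/3) = 2086144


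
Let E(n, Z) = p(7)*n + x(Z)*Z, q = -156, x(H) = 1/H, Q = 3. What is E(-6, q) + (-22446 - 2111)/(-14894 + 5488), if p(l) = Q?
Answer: -135345/9406 ≈ -14.389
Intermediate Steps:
p(l) = 3
E(n, Z) = 1 + 3*n (E(n, Z) = 3*n + Z/Z = 3*n + 1 = 1 + 3*n)
E(-6, q) + (-22446 - 2111)/(-14894 + 5488) = (1 + 3*(-6)) + (-22446 - 2111)/(-14894 + 5488) = (1 - 18) - 24557/(-9406) = -17 - 24557*(-1/9406) = -17 + 24557/9406 = -135345/9406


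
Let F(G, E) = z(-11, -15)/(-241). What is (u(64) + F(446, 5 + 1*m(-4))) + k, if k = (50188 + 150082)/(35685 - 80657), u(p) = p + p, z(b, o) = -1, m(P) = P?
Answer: 669538079/5419126 ≈ 123.55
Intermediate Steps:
u(p) = 2*p
F(G, E) = 1/241 (F(G, E) = -1/(-241) = -1*(-1/241) = 1/241)
k = -100135/22486 (k = 200270/(-44972) = 200270*(-1/44972) = -100135/22486 ≈ -4.4532)
(u(64) + F(446, 5 + 1*m(-4))) + k = (2*64 + 1/241) - 100135/22486 = (128 + 1/241) - 100135/22486 = 30849/241 - 100135/22486 = 669538079/5419126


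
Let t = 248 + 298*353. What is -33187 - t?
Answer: -138629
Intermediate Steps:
t = 105442 (t = 248 + 105194 = 105442)
-33187 - t = -33187 - 1*105442 = -33187 - 105442 = -138629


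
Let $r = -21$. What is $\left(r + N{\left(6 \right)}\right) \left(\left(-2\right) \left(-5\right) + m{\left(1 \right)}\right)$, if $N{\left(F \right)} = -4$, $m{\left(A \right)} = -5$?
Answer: $-125$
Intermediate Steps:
$\left(r + N{\left(6 \right)}\right) \left(\left(-2\right) \left(-5\right) + m{\left(1 \right)}\right) = \left(-21 - 4\right) \left(\left(-2\right) \left(-5\right) - 5\right) = - 25 \left(10 - 5\right) = \left(-25\right) 5 = -125$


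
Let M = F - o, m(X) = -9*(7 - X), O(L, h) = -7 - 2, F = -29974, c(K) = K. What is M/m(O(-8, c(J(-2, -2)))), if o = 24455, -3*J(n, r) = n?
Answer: 18143/48 ≈ 377.98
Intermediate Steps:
J(n, r) = -n/3
O(L, h) = -9
m(X) = -63 + 9*X
M = -54429 (M = -29974 - 1*24455 = -29974 - 24455 = -54429)
M/m(O(-8, c(J(-2, -2)))) = -54429/(-63 + 9*(-9)) = -54429/(-63 - 81) = -54429/(-144) = -54429*(-1/144) = 18143/48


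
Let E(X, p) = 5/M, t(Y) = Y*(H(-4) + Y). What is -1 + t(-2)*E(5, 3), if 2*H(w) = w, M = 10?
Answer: 3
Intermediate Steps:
H(w) = w/2
t(Y) = Y*(-2 + Y) (t(Y) = Y*((1/2)*(-4) + Y) = Y*(-2 + Y))
E(X, p) = 1/2 (E(X, p) = 5/10 = 5*(1/10) = 1/2)
-1 + t(-2)*E(5, 3) = -1 - 2*(-2 - 2)*(1/2) = -1 - 2*(-4)*(1/2) = -1 + 8*(1/2) = -1 + 4 = 3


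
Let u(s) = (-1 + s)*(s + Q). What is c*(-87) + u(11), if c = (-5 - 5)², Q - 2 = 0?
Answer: -8570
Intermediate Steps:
Q = 2 (Q = 2 + 0 = 2)
u(s) = (-1 + s)*(2 + s) (u(s) = (-1 + s)*(s + 2) = (-1 + s)*(2 + s))
c = 100 (c = (-10)² = 100)
c*(-87) + u(11) = 100*(-87) + (-2 + 11 + 11²) = -8700 + (-2 + 11 + 121) = -8700 + 130 = -8570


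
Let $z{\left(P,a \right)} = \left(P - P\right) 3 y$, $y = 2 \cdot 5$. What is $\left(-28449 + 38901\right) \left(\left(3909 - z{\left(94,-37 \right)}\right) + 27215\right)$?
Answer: $325308048$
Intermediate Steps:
$y = 10$
$z{\left(P,a \right)} = 0$ ($z{\left(P,a \right)} = \left(P - P\right) 3 \cdot 10 = 0 \cdot 3 \cdot 10 = 0 \cdot 10 = 0$)
$\left(-28449 + 38901\right) \left(\left(3909 - z{\left(94,-37 \right)}\right) + 27215\right) = \left(-28449 + 38901\right) \left(\left(3909 - 0\right) + 27215\right) = 10452 \left(\left(3909 + 0\right) + 27215\right) = 10452 \left(3909 + 27215\right) = 10452 \cdot 31124 = 325308048$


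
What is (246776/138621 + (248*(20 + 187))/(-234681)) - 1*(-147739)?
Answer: 1602084608383213/10843904967 ≈ 1.4774e+5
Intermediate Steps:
(246776/138621 + (248*(20 + 187))/(-234681)) - 1*(-147739) = (246776*(1/138621) + (248*207)*(-1/234681)) + 147739 = (246776/138621 + 51336*(-1/234681)) + 147739 = (246776/138621 - 17112/78227) + 147739 = 16932463600/10843904967 + 147739 = 1602084608383213/10843904967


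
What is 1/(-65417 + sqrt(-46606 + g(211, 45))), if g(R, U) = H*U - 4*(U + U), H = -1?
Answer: -65417/4279430900 - I*sqrt(47011)/4279430900 ≈ -1.5286e-5 - 5.0666e-8*I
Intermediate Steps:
g(R, U) = -9*U (g(R, U) = -U - 4*(U + U) = -U - 8*U = -9*U)
1/(-65417 + sqrt(-46606 + g(211, 45))) = 1/(-65417 + sqrt(-46606 - 9*45)) = 1/(-65417 + sqrt(-46606 - 405)) = 1/(-65417 + sqrt(-47011)) = 1/(-65417 + I*sqrt(47011))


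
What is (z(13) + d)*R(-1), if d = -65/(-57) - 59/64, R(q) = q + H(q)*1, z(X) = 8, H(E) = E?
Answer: -29981/1824 ≈ -16.437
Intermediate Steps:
R(q) = 2*q (R(q) = q + q*1 = q + q = 2*q)
d = 797/3648 (d = -65*(-1/57) - 59*1/64 = 65/57 - 59/64 = 797/3648 ≈ 0.21848)
(z(13) + d)*R(-1) = (8 + 797/3648)*(2*(-1)) = (29981/3648)*(-2) = -29981/1824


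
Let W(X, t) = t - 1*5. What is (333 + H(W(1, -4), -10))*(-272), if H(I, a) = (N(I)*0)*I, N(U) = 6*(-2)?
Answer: -90576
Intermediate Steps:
W(X, t) = -5 + t (W(X, t) = t - 5 = -5 + t)
N(U) = -12
H(I, a) = 0 (H(I, a) = (-12*0)*I = 0*I = 0)
(333 + H(W(1, -4), -10))*(-272) = (333 + 0)*(-272) = 333*(-272) = -90576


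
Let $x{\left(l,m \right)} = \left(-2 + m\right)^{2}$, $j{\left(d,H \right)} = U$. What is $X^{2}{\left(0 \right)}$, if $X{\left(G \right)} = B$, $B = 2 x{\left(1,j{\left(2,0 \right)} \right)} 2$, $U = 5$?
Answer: $1296$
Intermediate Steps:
$j{\left(d,H \right)} = 5$
$B = 36$ ($B = 2 \left(-2 + 5\right)^{2} \cdot 2 = 2 \cdot 3^{2} \cdot 2 = 2 \cdot 9 \cdot 2 = 18 \cdot 2 = 36$)
$X{\left(G \right)} = 36$
$X^{2}{\left(0 \right)} = 36^{2} = 1296$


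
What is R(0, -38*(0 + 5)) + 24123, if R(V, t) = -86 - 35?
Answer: 24002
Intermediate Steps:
R(V, t) = -121
R(0, -38*(0 + 5)) + 24123 = -121 + 24123 = 24002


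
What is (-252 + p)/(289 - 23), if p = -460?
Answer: -356/133 ≈ -2.6767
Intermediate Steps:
(-252 + p)/(289 - 23) = (-252 - 460)/(289 - 23) = -712/266 = -712*1/266 = -356/133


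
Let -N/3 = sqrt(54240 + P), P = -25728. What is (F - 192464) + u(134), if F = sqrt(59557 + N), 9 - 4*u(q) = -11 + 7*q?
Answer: -385387/2 + sqrt(59557 - 108*sqrt(22)) ≈ -1.9245e+5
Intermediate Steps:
u(q) = 5 - 7*q/4 (u(q) = 9/4 - (-11 + 7*q)/4 = 9/4 + (11/4 - 7*q/4) = 5 - 7*q/4)
N = -108*sqrt(22) (N = -3*sqrt(54240 - 25728) = -108*sqrt(22) ≈ -506.56)
F = sqrt(59557 - 108*sqrt(22)) ≈ 243.00
(F - 192464) + u(134) = (sqrt(59557 - 108*sqrt(22)) - 192464) + (5 - 7/4*134) = (-192464 + sqrt(59557 - 108*sqrt(22))) + (5 - 469/2) = (-192464 + sqrt(59557 - 108*sqrt(22))) - 459/2 = -385387/2 + sqrt(59557 - 108*sqrt(22))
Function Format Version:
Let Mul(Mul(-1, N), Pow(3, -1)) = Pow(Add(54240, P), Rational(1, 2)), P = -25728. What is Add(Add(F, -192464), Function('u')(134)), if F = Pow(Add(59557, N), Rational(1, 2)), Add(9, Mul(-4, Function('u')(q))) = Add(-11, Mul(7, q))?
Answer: Add(Rational(-385387, 2), Pow(Add(59557, Mul(-108, Pow(22, Rational(1, 2)))), Rational(1, 2))) ≈ -1.9245e+5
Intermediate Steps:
Function('u')(q) = Add(5, Mul(Rational(-7, 4), q)) (Function('u')(q) = Add(Rational(9, 4), Mul(Rational(-1, 4), Add(-11, Mul(7, q)))) = Add(Rational(9, 4), Add(Rational(11, 4), Mul(Rational(-7, 4), q))) = Add(5, Mul(Rational(-7, 4), q)))
N = Mul(-108, Pow(22, Rational(1, 2))) (N = Mul(-3, Pow(Add(54240, -25728), Rational(1, 2))) = Mul(-3, Pow(28512, Rational(1, 2))) = Mul(-3, Mul(36, Pow(22, Rational(1, 2)))) = Mul(-108, Pow(22, Rational(1, 2))) ≈ -506.56)
F = Pow(Add(59557, Mul(-108, Pow(22, Rational(1, 2)))), Rational(1, 2)) ≈ 243.00
Add(Add(F, -192464), Function('u')(134)) = Add(Add(Pow(Add(59557, Mul(-108, Pow(22, Rational(1, 2)))), Rational(1, 2)), -192464), Add(5, Mul(Rational(-7, 4), 134))) = Add(Add(-192464, Pow(Add(59557, Mul(-108, Pow(22, Rational(1, 2)))), Rational(1, 2))), Add(5, Rational(-469, 2))) = Add(Add(-192464, Pow(Add(59557, Mul(-108, Pow(22, Rational(1, 2)))), Rational(1, 2))), Rational(-459, 2)) = Add(Rational(-385387, 2), Pow(Add(59557, Mul(-108, Pow(22, Rational(1, 2)))), Rational(1, 2)))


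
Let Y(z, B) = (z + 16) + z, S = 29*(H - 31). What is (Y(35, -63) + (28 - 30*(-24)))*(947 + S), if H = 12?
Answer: 330264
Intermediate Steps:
S = -551 (S = 29*(12 - 31) = 29*(-19) = -551)
Y(z, B) = 16 + 2*z (Y(z, B) = (16 + z) + z = 16 + 2*z)
(Y(35, -63) + (28 - 30*(-24)))*(947 + S) = ((16 + 2*35) + (28 - 30*(-24)))*(947 - 551) = ((16 + 70) + (28 + 720))*396 = (86 + 748)*396 = 834*396 = 330264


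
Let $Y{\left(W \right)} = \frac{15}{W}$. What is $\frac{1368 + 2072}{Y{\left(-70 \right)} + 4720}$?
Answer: $\frac{48160}{66077} \approx 0.72885$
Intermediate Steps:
$\frac{1368 + 2072}{Y{\left(-70 \right)} + 4720} = \frac{1368 + 2072}{\frac{15}{-70} + 4720} = \frac{3440}{15 \left(- \frac{1}{70}\right) + 4720} = \frac{3440}{- \frac{3}{14} + 4720} = \frac{3440}{\frac{66077}{14}} = 3440 \cdot \frac{14}{66077} = \frac{48160}{66077}$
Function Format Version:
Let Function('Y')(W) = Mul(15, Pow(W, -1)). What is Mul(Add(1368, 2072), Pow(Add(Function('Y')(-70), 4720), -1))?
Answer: Rational(48160, 66077) ≈ 0.72885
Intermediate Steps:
Mul(Add(1368, 2072), Pow(Add(Function('Y')(-70), 4720), -1)) = Mul(Add(1368, 2072), Pow(Add(Mul(15, Pow(-70, -1)), 4720), -1)) = Mul(3440, Pow(Add(Mul(15, Rational(-1, 70)), 4720), -1)) = Mul(3440, Pow(Add(Rational(-3, 14), 4720), -1)) = Mul(3440, Pow(Rational(66077, 14), -1)) = Mul(3440, Rational(14, 66077)) = Rational(48160, 66077)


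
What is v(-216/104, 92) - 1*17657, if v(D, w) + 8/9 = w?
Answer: -158093/9 ≈ -17566.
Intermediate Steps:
v(D, w) = -8/9 + w
v(-216/104, 92) - 1*17657 = (-8/9 + 92) - 1*17657 = 820/9 - 17657 = -158093/9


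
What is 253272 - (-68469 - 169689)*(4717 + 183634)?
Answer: 44857550730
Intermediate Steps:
253272 - (-68469 - 169689)*(4717 + 183634) = 253272 - (-238158)*188351 = 253272 - 1*(-44857297458) = 253272 + 44857297458 = 44857550730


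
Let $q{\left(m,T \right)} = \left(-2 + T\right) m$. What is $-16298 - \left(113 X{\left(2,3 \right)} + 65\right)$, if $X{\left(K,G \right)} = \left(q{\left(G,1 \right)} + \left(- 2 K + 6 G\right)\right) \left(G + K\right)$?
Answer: $-22578$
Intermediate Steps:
$q{\left(m,T \right)} = m \left(-2 + T\right)$
$X{\left(K,G \right)} = \left(G + K\right) \left(- 2 K + 5 G\right)$ ($X{\left(K,G \right)} = \left(G \left(-2 + 1\right) + \left(- 2 K + 6 G\right)\right) \left(G + K\right) = \left(G \left(-1\right) + \left(- 2 K + 6 G\right)\right) \left(G + K\right) = \left(- G + \left(- 2 K + 6 G\right)\right) \left(G + K\right) = \left(- 2 K + 5 G\right) \left(G + K\right) = \left(G + K\right) \left(- 2 K + 5 G\right)$)
$-16298 - \left(113 X{\left(2,3 \right)} + 65\right) = -16298 - \left(113 \left(- 2 \cdot 2^{2} + 5 \cdot 3^{2} + 3 \cdot 3 \cdot 2\right) + 65\right) = -16298 - \left(113 \left(\left(-2\right) 4 + 5 \cdot 9 + 18\right) + 65\right) = -16298 - \left(113 \left(-8 + 45 + 18\right) + 65\right) = -16298 - \left(113 \cdot 55 + 65\right) = -16298 - \left(6215 + 65\right) = -16298 - 6280 = -22578$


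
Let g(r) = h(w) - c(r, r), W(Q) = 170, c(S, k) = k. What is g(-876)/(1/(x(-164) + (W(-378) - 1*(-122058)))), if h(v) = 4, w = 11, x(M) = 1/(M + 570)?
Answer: 21834810360/203 ≈ 1.0756e+8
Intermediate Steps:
x(M) = 1/(570 + M)
g(r) = 4 - r
g(-876)/(1/(x(-164) + (W(-378) - 1*(-122058)))) = (4 - 1*(-876))/(1/(1/(570 - 164) + (170 - 1*(-122058)))) = (4 + 876)/(1/(1/406 + (170 + 122058))) = 880/(1/(1/406 + 122228)) = 880/(1/(49624569/406)) = 880/(406/49624569) = 880*(49624569/406) = 21834810360/203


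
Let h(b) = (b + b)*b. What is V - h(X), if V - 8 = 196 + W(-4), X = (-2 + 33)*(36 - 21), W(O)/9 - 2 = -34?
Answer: -432534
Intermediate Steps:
W(O) = -288 (W(O) = 18 + 9*(-34) = 18 - 306 = -288)
X = 465 (X = 31*15 = 465)
h(b) = 2*b² (h(b) = (2*b)*b = 2*b²)
V = -84 (V = 8 + (196 - 288) = 8 - 92 = -84)
V - h(X) = -84 - 2*465² = -84 - 2*216225 = -84 - 1*432450 = -84 - 432450 = -432534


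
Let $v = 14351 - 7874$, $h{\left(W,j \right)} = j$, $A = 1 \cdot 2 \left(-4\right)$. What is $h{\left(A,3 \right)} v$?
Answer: $19431$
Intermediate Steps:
$A = -8$ ($A = 2 \left(-4\right) = -8$)
$v = 6477$
$h{\left(A,3 \right)} v = 3 \cdot 6477 = 19431$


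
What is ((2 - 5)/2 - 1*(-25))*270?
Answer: 6345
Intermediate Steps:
((2 - 5)/2 - 1*(-25))*270 = (-3*1/2 + 25)*270 = (-3/2 + 25)*270 = (47/2)*270 = 6345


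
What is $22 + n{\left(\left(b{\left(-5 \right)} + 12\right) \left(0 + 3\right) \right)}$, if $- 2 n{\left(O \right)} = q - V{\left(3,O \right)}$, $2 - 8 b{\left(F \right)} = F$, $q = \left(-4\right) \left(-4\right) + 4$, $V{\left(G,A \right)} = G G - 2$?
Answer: $\frac{31}{2} \approx 15.5$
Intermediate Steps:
$V{\left(G,A \right)} = -2 + G^{2}$ ($V{\left(G,A \right)} = G^{2} - 2 = -2 + G^{2}$)
$q = 20$ ($q = 16 + 4 = 20$)
$b{\left(F \right)} = \frac{1}{4} - \frac{F}{8}$
$n{\left(O \right)} = - \frac{13}{2}$ ($n{\left(O \right)} = - \frac{20 - \left(-2 + 3^{2}\right)}{2} = - \frac{20 - \left(-2 + 9\right)}{2} = - \frac{20 - 7}{2} = \left(- \frac{1}{2}\right) 13 = - \frac{13}{2}$)
$22 + n{\left(\left(b{\left(-5 \right)} + 12\right) \left(0 + 3\right) \right)} = 22 - \frac{13}{2} = \frac{31}{2}$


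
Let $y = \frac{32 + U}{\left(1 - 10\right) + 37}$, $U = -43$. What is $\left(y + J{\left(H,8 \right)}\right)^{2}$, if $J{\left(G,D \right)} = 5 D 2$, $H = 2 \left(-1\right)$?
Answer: $\frac{4968441}{784} \approx 6337.3$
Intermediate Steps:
$H = -2$
$J{\left(G,D \right)} = 10 D$
$y = - \frac{11}{28}$ ($y = \frac{32 - 43}{\left(1 - 10\right) + 37} = - \frac{11}{-9 + 37} = - \frac{11}{28} \approx -0.39286$)
$\left(y + J{\left(H,8 \right)}\right)^{2} = \left(- \frac{11}{28} + 10 \cdot 8\right)^{2} = \left(- \frac{11}{28} + 80\right)^{2} = \left(\frac{2229}{28}\right)^{2} = \frac{4968441}{784}$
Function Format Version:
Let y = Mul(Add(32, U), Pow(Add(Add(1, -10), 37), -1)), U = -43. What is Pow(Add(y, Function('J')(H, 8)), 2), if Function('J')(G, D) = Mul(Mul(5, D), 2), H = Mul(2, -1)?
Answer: Rational(4968441, 784) ≈ 6337.3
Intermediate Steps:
H = -2
Function('J')(G, D) = Mul(10, D)
y = Rational(-11, 28) (y = Mul(Add(32, -43), Pow(Add(Add(1, -10), 37), -1)) = Mul(-11, Pow(Add(-9, 37), -1)) = Mul(-11, Pow(28, -1)) = Mul(-11, Rational(1, 28)) = Rational(-11, 28) ≈ -0.39286)
Pow(Add(y, Function('J')(H, 8)), 2) = Pow(Add(Rational(-11, 28), Mul(10, 8)), 2) = Pow(Add(Rational(-11, 28), 80), 2) = Pow(Rational(2229, 28), 2) = Rational(4968441, 784)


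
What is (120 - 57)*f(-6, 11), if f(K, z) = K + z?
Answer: 315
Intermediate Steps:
(120 - 57)*f(-6, 11) = (120 - 57)*(-6 + 11) = 63*5 = 315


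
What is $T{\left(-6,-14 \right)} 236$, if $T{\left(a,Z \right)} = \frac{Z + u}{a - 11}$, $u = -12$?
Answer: $\frac{6136}{17} \approx 360.94$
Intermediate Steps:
$T{\left(a,Z \right)} = \frac{-12 + Z}{-11 + a}$ ($T{\left(a,Z \right)} = \frac{Z - 12}{a - 11} = \frac{-12 + Z}{-11 + a}$)
$T{\left(-6,-14 \right)} 236 = \frac{-12 - 14}{-11 - 6} \cdot 236 = \frac{1}{-17} \left(-26\right) 236 = \left(- \frac{1}{17}\right) \left(-26\right) 236 = \frac{26}{17} \cdot 236 = \frac{6136}{17}$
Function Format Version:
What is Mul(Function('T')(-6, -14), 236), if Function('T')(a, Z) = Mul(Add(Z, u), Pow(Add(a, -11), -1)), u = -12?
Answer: Rational(6136, 17) ≈ 360.94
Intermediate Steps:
Function('T')(a, Z) = Mul(Pow(Add(-11, a), -1), Add(-12, Z)) (Function('T')(a, Z) = Mul(Add(Z, -12), Pow(Add(a, -11), -1)) = Mul(Add(-12, Z), Pow(Add(-11, a), -1)) = Mul(Pow(Add(-11, a), -1), Add(-12, Z)))
Mul(Function('T')(-6, -14), 236) = Mul(Mul(Pow(Add(-11, -6), -1), Add(-12, -14)), 236) = Mul(Mul(Pow(-17, -1), -26), 236) = Mul(Mul(Rational(-1, 17), -26), 236) = Mul(Rational(26, 17), 236) = Rational(6136, 17)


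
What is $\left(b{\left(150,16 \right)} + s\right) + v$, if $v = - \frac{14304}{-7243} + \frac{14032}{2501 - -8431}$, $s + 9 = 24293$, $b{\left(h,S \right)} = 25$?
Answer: $\frac{481264049047}{19795119} \approx 24312.0$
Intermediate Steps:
$s = 24284$ ($s = -9 + 24293 = 24284$)
$v = \frac{64501276}{19795119}$ ($v = \left(-14304\right) \left(- \frac{1}{7243}\right) + \frac{14032}{2501 + 8431} = \frac{14304}{7243} + \frac{14032}{10932} = \frac{14304}{7243} + 14032 \cdot \frac{1}{10932} = \frac{14304}{7243} + \frac{3508}{2733} = \frac{64501276}{19795119} \approx 3.2584$)
$\left(b{\left(150,16 \right)} + s\right) + v = \left(25 + 24284\right) + \frac{64501276}{19795119} = 24309 + \frac{64501276}{19795119} = \frac{481264049047}{19795119}$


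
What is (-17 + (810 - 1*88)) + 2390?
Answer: 3095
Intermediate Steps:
(-17 + (810 - 1*88)) + 2390 = (-17 + (810 - 88)) + 2390 = (-17 + 722) + 2390 = 705 + 2390 = 3095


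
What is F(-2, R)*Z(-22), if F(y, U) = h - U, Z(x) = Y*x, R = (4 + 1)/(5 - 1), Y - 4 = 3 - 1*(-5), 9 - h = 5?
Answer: -726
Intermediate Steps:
h = 4 (h = 9 - 1*5 = 9 - 5 = 4)
Y = 12 (Y = 4 + (3 - 1*(-5)) = 4 + (3 + 5) = 4 + 8 = 12)
R = 5/4 ≈ 1.2500
Z(x) = 12*x
F(y, U) = 4 - U
F(-2, R)*Z(-22) = (4 - 1*5/4)*(12*(-22)) = (4 - 5/4)*(-264) = (11/4)*(-264) = -726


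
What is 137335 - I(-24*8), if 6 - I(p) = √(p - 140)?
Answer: 137329 + 2*I*√83 ≈ 1.3733e+5 + 18.221*I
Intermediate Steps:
I(p) = 6 - √(-140 + p) (I(p) = 6 - √(p - 140) = 6 - √(-140 + p))
137335 - I(-24*8) = 137335 - (6 - √(-140 - 24*8)) = 137335 - (6 - √(-140 - 192)) = 137335 - (6 - √(-332)) = 137335 - (6 - 2*I*√83) = 137335 + (-6 + 2*I*√83) = 137329 + 2*I*√83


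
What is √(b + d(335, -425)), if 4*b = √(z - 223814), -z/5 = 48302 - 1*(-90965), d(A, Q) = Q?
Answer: √(-1700 + I*√920149)/2 ≈ 5.612 + 21.366*I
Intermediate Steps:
z = -696335 (z = -5*(48302 - 1*(-90965)) = -5*(48302 + 90965) = -5*139267 = -696335)
b = I*√920149/4 (b = √(-696335 - 223814)/4 = √(-920149)/4 = (I*√920149)/4 = I*√920149/4 ≈ 239.81*I)
√(b + d(335, -425)) = √(I*√920149/4 - 425) = √(-425 + I*√920149/4)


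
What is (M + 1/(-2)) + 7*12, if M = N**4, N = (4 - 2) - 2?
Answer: 167/2 ≈ 83.500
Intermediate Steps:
N = 0 (N = 2 - 2 = 0)
M = 0 (M = 0**4 = 0)
(M + 1/(-2)) + 7*12 = (0 + 1/(-2)) + 7*12 = (0 + 1*(-1/2)) + 84 = (0 - 1/2) + 84 = -1/2 + 84 = 167/2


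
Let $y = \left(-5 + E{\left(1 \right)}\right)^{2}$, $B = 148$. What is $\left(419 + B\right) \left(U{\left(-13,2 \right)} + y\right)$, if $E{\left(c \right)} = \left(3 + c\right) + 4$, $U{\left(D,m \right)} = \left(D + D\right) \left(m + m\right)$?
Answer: $-53865$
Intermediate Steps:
$U{\left(D,m \right)} = 4 D m$ ($U{\left(D,m \right)} = 2 D 2 m = 4 D m$)
$E{\left(c \right)} = 7 + c$
$y = 9$ ($y = \left(-5 + \left(7 + 1\right)\right)^{2} = \left(-5 + 8\right)^{2} = 3^{2} = 9$)
$\left(419 + B\right) \left(U{\left(-13,2 \right)} + y\right) = \left(419 + 148\right) \left(4 \left(-13\right) 2 + 9\right) = 567 \left(-104 + 9\right) = 567 \left(-95\right) = -53865$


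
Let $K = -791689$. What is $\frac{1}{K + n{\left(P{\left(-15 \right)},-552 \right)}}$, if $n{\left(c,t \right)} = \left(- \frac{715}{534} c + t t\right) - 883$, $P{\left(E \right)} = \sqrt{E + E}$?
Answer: $- \frac{23186414568}{11311909705017149} + \frac{63635 i \sqrt{30}}{11311909705017149} \approx -2.0497 \cdot 10^{-6} + 3.0812 \cdot 10^{-11} i$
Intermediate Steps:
$P{\left(E \right)} = \sqrt{2} \sqrt{E}$ ($P{\left(E \right)} = \sqrt{2 E} = \sqrt{2} \sqrt{E}$)
$n{\left(c,t \right)} = -883 + t^{2} - \frac{715 c}{534}$ ($n{\left(c,t \right)} = \left(\left(-715\right) \frac{1}{534} c + t^{2}\right) - 883 = \left(- \frac{715 c}{534} + t^{2}\right) - 883 = \left(t^{2} - \frac{715 c}{534}\right) - 883 = -883 + t^{2} - \frac{715 c}{534}$)
$\frac{1}{K + n{\left(P{\left(-15 \right)},-552 \right)}} = \frac{1}{-791689 - \left(883 - 304704 + \frac{715 \sqrt{2} \sqrt{-15}}{534}\right)} = \frac{1}{-791689 - \left(-303821 + \frac{715 \sqrt{2} i \sqrt{15}}{534}\right)} = \frac{1}{-791689 - \left(-303821 + \frac{715 i \sqrt{30}}{534}\right)} = \frac{1}{-791689 + \left(303821 - \frac{715 i \sqrt{30}}{534}\right)} = \frac{1}{-487868 - \frac{715 i \sqrt{30}}{534}}$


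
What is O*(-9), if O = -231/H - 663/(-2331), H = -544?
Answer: -899133/140896 ≈ -6.3815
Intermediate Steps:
O = 299711/422688 (O = -231/(-544) - 663/(-2331) = -231*(-1/544) - 663*(-1/2331) = 231/544 + 221/777 = 299711/422688 ≈ 0.70906)
O*(-9) = (299711/422688)*(-9) = -899133/140896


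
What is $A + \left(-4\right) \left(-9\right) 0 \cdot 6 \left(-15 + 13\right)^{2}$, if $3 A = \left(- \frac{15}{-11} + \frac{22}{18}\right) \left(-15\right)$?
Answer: $- \frac{1280}{99} \approx -12.929$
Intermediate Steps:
$A = - \frac{1280}{99}$ ($A = \frac{\left(- \frac{15}{-11} + \frac{22}{18}\right) \left(-15\right)}{3} = \frac{\left(\left(-15\right) \left(- \frac{1}{11}\right) + 22 \cdot \frac{1}{18}\right) \left(-15\right)}{3} = \frac{\left(\frac{15}{11} + \frac{11}{9}\right) \left(-15\right)}{3} = \frac{\frac{256}{99} \left(-15\right)}{3} = \frac{1}{3} \left(- \frac{1280}{33}\right) = - \frac{1280}{99} \approx -12.929$)
$A + \left(-4\right) \left(-9\right) 0 \cdot 6 \left(-15 + 13\right)^{2} = - \frac{1280}{99} + \left(-4\right) \left(-9\right) 0 \cdot 6 \left(-15 + 13\right)^{2} = - \frac{1280}{99} + 36 \cdot 0 \left(-2\right)^{2} = - \frac{1280}{99} + 0 \cdot 4 = - \frac{1280}{99} + 0 = - \frac{1280}{99}$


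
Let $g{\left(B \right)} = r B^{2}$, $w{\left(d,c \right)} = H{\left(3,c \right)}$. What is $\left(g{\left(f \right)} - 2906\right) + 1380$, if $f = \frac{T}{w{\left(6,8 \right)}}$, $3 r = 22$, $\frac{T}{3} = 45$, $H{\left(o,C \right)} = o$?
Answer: $13324$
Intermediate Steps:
$w{\left(d,c \right)} = 3$
$T = 135$ ($T = 3 \cdot 45 = 135$)
$r = \frac{22}{3}$ ($r = \frac{1}{3} \cdot 22 = \frac{22}{3} \approx 7.3333$)
$f = 45$ ($f = \frac{135}{3} = 135 \cdot \frac{1}{3} = 45$)
$g{\left(B \right)} = \frac{22 B^{2}}{3}$
$\left(g{\left(f \right)} - 2906\right) + 1380 = \left(\frac{22 \cdot 45^{2}}{3} - 2906\right) + 1380 = \left(\frac{22}{3} \cdot 2025 - 2906\right) + 1380 = \left(14850 - 2906\right) + 1380 = 11944 + 1380 = 13324$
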